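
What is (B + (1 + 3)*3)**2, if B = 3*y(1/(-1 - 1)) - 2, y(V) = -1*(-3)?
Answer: 361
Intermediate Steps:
y(V) = 3
B = 7 (B = 3*3 - 2 = 9 - 2 = 7)
(B + (1 + 3)*3)**2 = (7 + (1 + 3)*3)**2 = (7 + 4*3)**2 = (7 + 12)**2 = 19**2 = 361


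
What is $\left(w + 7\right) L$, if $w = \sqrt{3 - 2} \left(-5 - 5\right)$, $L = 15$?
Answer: $-45$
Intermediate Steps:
$w = -10$ ($w = \sqrt{1} \left(-10\right) = 1 \left(-10\right) = -10$)
$\left(w + 7\right) L = \left(-10 + 7\right) 15 = \left(-3\right) 15 = -45$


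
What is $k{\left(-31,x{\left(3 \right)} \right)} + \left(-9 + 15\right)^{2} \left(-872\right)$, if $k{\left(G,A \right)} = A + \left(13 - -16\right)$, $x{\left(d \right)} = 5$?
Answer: $-31358$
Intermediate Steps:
$k{\left(G,A \right)} = 29 + A$ ($k{\left(G,A \right)} = A + \left(13 + 16\right) = A + 29 = 29 + A$)
$k{\left(-31,x{\left(3 \right)} \right)} + \left(-9 + 15\right)^{2} \left(-872\right) = \left(29 + 5\right) + \left(-9 + 15\right)^{2} \left(-872\right) = 34 + 6^{2} \left(-872\right) = 34 + 36 \left(-872\right) = 34 - 31392 = -31358$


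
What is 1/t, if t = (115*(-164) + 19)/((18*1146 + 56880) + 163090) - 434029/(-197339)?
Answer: 47479368722/100708445243 ≈ 0.47145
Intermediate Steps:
t = 100708445243/47479368722 (t = (-18860 + 19)/((20628 + 56880) + 163090) - 434029*(-1/197339) = -18841/(77508 + 163090) + 434029/197339 = -18841/240598 + 434029/197339 = 100708445243/47479368722 ≈ 2.1211)
1/t = 1/(100708445243/47479368722) = 47479368722/100708445243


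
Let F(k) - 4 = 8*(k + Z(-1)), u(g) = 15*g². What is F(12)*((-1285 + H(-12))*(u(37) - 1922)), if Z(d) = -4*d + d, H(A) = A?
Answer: -2993491564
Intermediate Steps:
Z(d) = -3*d
F(k) = 28 + 8*k (F(k) = 4 + 8*(k - 3*(-1)) = 4 + 8*(k + 3) = 4 + 8*(3 + k) = 4 + (24 + 8*k) = 28 + 8*k)
F(12)*((-1285 + H(-12))*(u(37) - 1922)) = (28 + 8*12)*((-1285 - 12)*(15*37² - 1922)) = (28 + 96)*(-1297*(15*1369 - 1922)) = 124*(-1297*(20535 - 1922)) = 124*(-1297*18613) = 124*(-24141061) = -2993491564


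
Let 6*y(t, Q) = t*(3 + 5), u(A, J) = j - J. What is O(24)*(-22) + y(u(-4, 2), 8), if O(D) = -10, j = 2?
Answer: 220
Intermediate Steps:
u(A, J) = 2 - J
y(t, Q) = 4*t/3 (y(t, Q) = (t*(3 + 5))/6 = (t*8)/6 = (8*t)/6 = 4*t/3)
O(24)*(-22) + y(u(-4, 2), 8) = -10*(-22) + 4*(2 - 1*2)/3 = 220 + 4*(2 - 2)/3 = 220 + (4/3)*0 = 220 + 0 = 220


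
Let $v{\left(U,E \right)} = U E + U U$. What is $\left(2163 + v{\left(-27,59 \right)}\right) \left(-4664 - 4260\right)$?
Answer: $-11592276$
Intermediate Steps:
$v{\left(U,E \right)} = U^{2} + E U$ ($v{\left(U,E \right)} = E U + U^{2} = U^{2} + E U$)
$\left(2163 + v{\left(-27,59 \right)}\right) \left(-4664 - 4260\right) = \left(2163 - 27 \left(59 - 27\right)\right) \left(-4664 - 4260\right) = \left(2163 - 864\right) \left(-8924\right) = 1299 \left(-8924\right) = -11592276$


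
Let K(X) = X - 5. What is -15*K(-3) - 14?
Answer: 106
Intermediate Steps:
K(X) = -5 + X
-15*K(-3) - 14 = -15*(-5 - 3) - 14 = -15*(-8) - 14 = 120 - 14 = 106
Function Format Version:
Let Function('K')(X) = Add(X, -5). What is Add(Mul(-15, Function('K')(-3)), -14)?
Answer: 106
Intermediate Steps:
Function('K')(X) = Add(-5, X)
Add(Mul(-15, Function('K')(-3)), -14) = Add(Mul(-15, Add(-5, -3)), -14) = Add(Mul(-15, -8), -14) = Add(120, -14) = 106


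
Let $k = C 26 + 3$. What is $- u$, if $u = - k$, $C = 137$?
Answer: $3565$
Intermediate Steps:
$k = 3565$ ($k = 137 \cdot 26 + 3 = 3562 + 3 = 3565$)
$u = -3565$ ($u = \left(-1\right) 3565 = -3565$)
$- u = \left(-1\right) \left(-3565\right) = 3565$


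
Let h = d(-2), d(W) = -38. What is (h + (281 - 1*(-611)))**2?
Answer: 729316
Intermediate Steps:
h = -38
(h + (281 - 1*(-611)))**2 = (-38 + (281 - 1*(-611)))**2 = (-38 + (281 + 611))**2 = (-38 + 892)**2 = 854**2 = 729316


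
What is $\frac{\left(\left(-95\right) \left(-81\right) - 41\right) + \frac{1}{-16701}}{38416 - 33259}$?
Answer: $\frac{127829453}{86127057} \approx 1.4842$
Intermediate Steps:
$\frac{\left(\left(-95\right) \left(-81\right) - 41\right) + \frac{1}{-16701}}{38416 - 33259} = \frac{\left(7695 - 41\right) - \frac{1}{16701}}{5157} = \left(7654 - \frac{1}{16701}\right) \frac{1}{5157} = \frac{127829453}{16701} \cdot \frac{1}{5157} = \frac{127829453}{86127057}$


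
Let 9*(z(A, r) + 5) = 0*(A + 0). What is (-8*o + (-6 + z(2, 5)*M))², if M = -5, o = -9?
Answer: 8281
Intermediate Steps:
z(A, r) = -5 (z(A, r) = -5 + (0*(A + 0))/9 = -5 + (0*A)/9 = -5 + (⅑)*0 = -5 + 0 = -5)
(-8*o + (-6 + z(2, 5)*M))² = (-8*(-9) + (-6 - 5*(-5)))² = (72 + (-6 + 25))² = (72 + 19)² = 91² = 8281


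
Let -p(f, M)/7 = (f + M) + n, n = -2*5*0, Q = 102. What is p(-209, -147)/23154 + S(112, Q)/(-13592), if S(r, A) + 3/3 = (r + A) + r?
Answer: 13173107/157354584 ≈ 0.083716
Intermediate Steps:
n = 0 (n = -10*0 = 0)
p(f, M) = -7*M - 7*f (p(f, M) = -7*((f + M) + 0) = -7*((M + f) + 0) = -7*(M + f) = -7*M - 7*f)
S(r, A) = -1 + A + 2*r (S(r, A) = -1 + ((r + A) + r) = -1 + ((A + r) + r) = -1 + (A + 2*r) = -1 + A + 2*r)
p(-209, -147)/23154 + S(112, Q)/(-13592) = (-7*(-147) - 7*(-209))/23154 + (-1 + 102 + 2*112)/(-13592) = (1029 + 1463)*(1/23154) + (-1 + 102 + 224)*(-1/13592) = 2492*(1/23154) + 325*(-1/13592) = 1246/11577 - 325/13592 = 13173107/157354584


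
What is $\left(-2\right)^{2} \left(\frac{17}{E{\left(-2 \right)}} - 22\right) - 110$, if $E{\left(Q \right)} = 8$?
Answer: $- \frac{379}{2} \approx -189.5$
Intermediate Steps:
$\left(-2\right)^{2} \left(\frac{17}{E{\left(-2 \right)}} - 22\right) - 110 = \left(-2\right)^{2} \left(\frac{17}{8} - 22\right) - 110 = 4 \left(17 \cdot \frac{1}{8} - 22\right) - 110 = 4 \left(\frac{17}{8} - 22\right) - 110 = 4 \left(- \frac{159}{8}\right) - 110 = - \frac{159}{2} - 110 = - \frac{379}{2}$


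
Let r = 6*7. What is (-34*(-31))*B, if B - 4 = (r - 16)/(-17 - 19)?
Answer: 31093/9 ≈ 3454.8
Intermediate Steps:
r = 42
B = 59/18 (B = 4 + (42 - 16)/(-17 - 19) = 4 + 26/(-36) = 4 + 26*(-1/36) = 4 - 13/18 = 59/18 ≈ 3.2778)
(-34*(-31))*B = -34*(-31)*(59/18) = 1054*(59/18) = 31093/9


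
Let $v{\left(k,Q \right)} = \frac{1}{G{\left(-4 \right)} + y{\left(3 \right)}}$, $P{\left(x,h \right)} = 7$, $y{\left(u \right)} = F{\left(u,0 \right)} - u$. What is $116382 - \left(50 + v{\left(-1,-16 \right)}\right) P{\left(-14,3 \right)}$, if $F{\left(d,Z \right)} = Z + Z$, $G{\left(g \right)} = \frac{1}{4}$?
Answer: $\frac{1276380}{11} \approx 1.1603 \cdot 10^{5}$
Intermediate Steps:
$G{\left(g \right)} = \frac{1}{4}$
$F{\left(d,Z \right)} = 2 Z$
$y{\left(u \right)} = - u$ ($y{\left(u \right)} = 2 \cdot 0 - u = 0 - u = - u$)
$v{\left(k,Q \right)} = - \frac{4}{11}$ ($v{\left(k,Q \right)} = \frac{1}{\frac{1}{4} - 3} = \frac{1}{- \frac{11}{4}} = - \frac{4}{11}$)
$116382 - \left(50 + v{\left(-1,-16 \right)}\right) P{\left(-14,3 \right)} = 116382 - \left(50 - \frac{4}{11}\right) 7 = 116382 - \frac{546}{11} \cdot 7 = 116382 - \frac{3822}{11} = \frac{1276380}{11}$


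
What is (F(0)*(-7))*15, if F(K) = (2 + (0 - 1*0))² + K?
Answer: -420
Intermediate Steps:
F(K) = 4 + K (F(K) = (2 + (0 + 0))² + K = (2 + 0)² + K = 2² + K = 4 + K)
(F(0)*(-7))*15 = ((4 + 0)*(-7))*15 = (4*(-7))*15 = -28*15 = -420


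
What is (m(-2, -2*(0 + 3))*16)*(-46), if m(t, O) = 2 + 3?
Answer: -3680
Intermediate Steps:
m(t, O) = 5
(m(-2, -2*(0 + 3))*16)*(-46) = (5*16)*(-46) = 80*(-46) = -3680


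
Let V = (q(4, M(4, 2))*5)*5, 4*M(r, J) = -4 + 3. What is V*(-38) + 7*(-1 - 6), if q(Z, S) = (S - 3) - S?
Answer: 2801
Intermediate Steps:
M(r, J) = -1/4 (M(r, J) = (-4 + 3)/4 = (1/4)*(-1) = -1/4)
q(Z, S) = -3 (q(Z, S) = (-3 + S) - S = -3)
V = -75 (V = -3*5*5 = -15*5 = -75)
V*(-38) + 7*(-1 - 6) = -75*(-38) + 7*(-1 - 6) = 2850 + 7*(-7) = 2850 - 49 = 2801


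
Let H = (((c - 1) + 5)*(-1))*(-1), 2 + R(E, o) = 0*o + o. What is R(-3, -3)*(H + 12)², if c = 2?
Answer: -1620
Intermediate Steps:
R(E, o) = -2 + o (R(E, o) = -2 + (0*o + o) = -2 + (0 + o) = -2 + o)
H = 6 (H = (((2 - 1) + 5)*(-1))*(-1) = ((1 + 5)*(-1))*(-1) = (6*(-1))*(-1) = -6*(-1) = 6)
R(-3, -3)*(H + 12)² = (-2 - 3)*(6 + 12)² = -5*18² = -5*324 = -1620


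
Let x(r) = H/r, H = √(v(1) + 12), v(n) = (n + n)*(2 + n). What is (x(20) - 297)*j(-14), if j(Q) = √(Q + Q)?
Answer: 3*I*√7*(-1980 + √2)/10 ≈ -1570.5*I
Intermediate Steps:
v(n) = 2*n*(2 + n) (v(n) = (2*n)*(2 + n) = 2*n*(2 + n))
j(Q) = √2*√Q (j(Q) = √(2*Q) = √2*√Q)
H = 3*√2 (H = √(2*1*(2 + 1) + 12) = √(2*1*3 + 12) = √(6 + 12) = √18 = 3*√2 ≈ 4.2426)
x(r) = 3*√2/r (x(r) = (3*√2)/r = 3*√2/r)
(x(20) - 297)*j(-14) = (3*√2/20 - 297)*(√2*√(-14)) = (3*√2*(1/20) - 297)*(√2*(I*√14)) = (3*√2/20 - 297)*(2*I*√7) = (-297 + 3*√2/20)*(2*I*√7) = 2*I*√7*(-297 + 3*√2/20)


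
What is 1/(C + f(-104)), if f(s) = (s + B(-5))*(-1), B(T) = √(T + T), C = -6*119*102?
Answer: I/(√10 - 72724*I) ≈ -1.3751e-5 + 5.9792e-10*I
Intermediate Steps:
C = -72828 (C = -714*102 = -72828)
B(T) = √2*√T (B(T) = √(2*T) = √2*√T)
f(s) = -s - I*√10 (f(s) = (s + √2*√(-5))*(-1) = (s + √2*(I*√5))*(-1) = (s + I*√10)*(-1) = -s - I*√10)
1/(C + f(-104)) = 1/(-72828 + (-1*(-104) - I*√10)) = 1/(-72828 + (104 - I*√10)) = 1/(-72724 - I*√10)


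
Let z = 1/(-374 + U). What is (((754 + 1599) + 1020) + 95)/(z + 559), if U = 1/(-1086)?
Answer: 82857660/13355597 ≈ 6.2040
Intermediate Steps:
U = -1/1086 ≈ -0.00092081
z = -1086/406165 (z = 1/(-374 - 1/1086) = 1/(-406165/1086) = -1086/406165 ≈ -0.0026738)
(((754 + 1599) + 1020) + 95)/(z + 559) = (((754 + 1599) + 1020) + 95)/(-1086/406165 + 559) = ((2353 + 1020) + 95)/(227045149/406165) = (3373 + 95)*(406165/227045149) = 3468*(406165/227045149) = 82857660/13355597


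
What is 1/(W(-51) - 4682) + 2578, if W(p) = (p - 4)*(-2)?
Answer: 11786615/4572 ≈ 2578.0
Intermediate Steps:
W(p) = 8 - 2*p (W(p) = (-4 + p)*(-2) = 8 - 2*p)
1/(W(-51) - 4682) + 2578 = 1/((8 - 2*(-51)) - 4682) + 2578 = 1/((8 + 102) - 4682) + 2578 = 1/(110 - 4682) + 2578 = 1/(-4572) + 2578 = -1/4572 + 2578 = 11786615/4572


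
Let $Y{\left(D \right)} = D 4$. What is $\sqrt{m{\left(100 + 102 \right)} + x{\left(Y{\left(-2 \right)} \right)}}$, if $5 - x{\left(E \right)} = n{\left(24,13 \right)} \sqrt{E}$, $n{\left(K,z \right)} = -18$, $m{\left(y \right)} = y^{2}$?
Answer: $\sqrt{40809 + 36 i \sqrt{2}} \approx 202.01 + 0.126 i$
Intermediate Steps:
$Y{\left(D \right)} = 4 D$
$x{\left(E \right)} = 5 + 18 \sqrt{E}$ ($x{\left(E \right)} = 5 - - 18 \sqrt{E} = 5 + 18 \sqrt{E}$)
$\sqrt{m{\left(100 + 102 \right)} + x{\left(Y{\left(-2 \right)} \right)}} = \sqrt{\left(100 + 102\right)^{2} + \left(5 + 18 \sqrt{4 \left(-2\right)}\right)} = \sqrt{202^{2} + \left(5 + 18 \sqrt{-8}\right)} = \sqrt{40804 + \left(5 + 18 \cdot 2 i \sqrt{2}\right)} = \sqrt{40804 + \left(5 + 36 i \sqrt{2}\right)} = \sqrt{40809 + 36 i \sqrt{2}}$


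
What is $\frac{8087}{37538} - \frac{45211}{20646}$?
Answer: $- \frac{382541579}{193752387} \approx -1.9744$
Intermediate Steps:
$\frac{8087}{37538} - \frac{45211}{20646} = - \frac{382541579}{193752387}$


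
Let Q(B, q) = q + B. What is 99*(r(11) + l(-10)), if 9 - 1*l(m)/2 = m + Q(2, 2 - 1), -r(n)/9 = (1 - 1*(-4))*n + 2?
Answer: -47619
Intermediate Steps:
r(n) = -18 - 45*n (r(n) = -9*((1 - 1*(-4))*n + 2) = -9*((1 + 4)*n + 2) = -9*(5*n + 2) = -9*(2 + 5*n) = -18 - 45*n)
Q(B, q) = B + q
l(m) = 12 - 2*m (l(m) = 18 - 2*(m + (2 + (2 - 1))) = 18 - 2*(m + (2 + 1)) = 18 - 2*(m + 3) = 18 - 2*(3 + m) = 18 + (-6 - 2*m) = 12 - 2*m)
99*(r(11) + l(-10)) = 99*((-18 - 45*11) + (12 - 2*(-10))) = 99*((-18 - 495) + (12 + 20)) = 99*(-513 + 32) = 99*(-481) = -47619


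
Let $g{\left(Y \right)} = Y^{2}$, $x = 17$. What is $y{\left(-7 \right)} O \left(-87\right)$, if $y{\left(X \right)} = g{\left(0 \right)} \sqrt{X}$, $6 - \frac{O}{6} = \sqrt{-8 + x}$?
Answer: $0$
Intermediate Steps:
$O = 18$ ($O = 36 - 6 \sqrt{-8 + 17} = 36 - 6 \sqrt{9} = 36 - 18 = 18$)
$y{\left(X \right)} = 0$ ($y{\left(X \right)} = 0^{2} \sqrt{X} = 0 \sqrt{X} = 0$)
$y{\left(-7 \right)} O \left(-87\right) = 0 \cdot 18 \left(-87\right) = 0 \left(-87\right) = 0$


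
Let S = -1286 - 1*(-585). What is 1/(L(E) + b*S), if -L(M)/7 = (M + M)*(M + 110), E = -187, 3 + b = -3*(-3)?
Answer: -1/205792 ≈ -4.8593e-6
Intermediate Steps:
b = 6 (b = -3 - 3*(-3) = -3 + 9 = 6)
S = -701 (S = -1286 + 585 = -701)
L(M) = -14*M*(110 + M) (L(M) = -7*(M + M)*(M + 110) = -7*2*M*(110 + M) = -14*M*(110 + M))
1/(L(E) + b*S) = 1/(-14*(-187)*(110 - 187) + 6*(-701)) = 1/(-14*(-187)*(-77) - 4206) = 1/(-201586 - 4206) = 1/(-205792) = -1/205792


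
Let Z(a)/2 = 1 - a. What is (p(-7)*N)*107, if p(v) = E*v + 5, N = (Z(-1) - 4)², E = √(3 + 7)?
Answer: 0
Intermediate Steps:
Z(a) = 2 - 2*a (Z(a) = 2*(1 - a) = 2 - 2*a)
E = √10 ≈ 3.1623
N = 0 (N = ((2 - 2*(-1)) - 4)² = ((2 + 2) - 4)² = (4 - 4)² = 0² = 0)
p(v) = 5 + v*√10 (p(v) = √10*v + 5 = v*√10 + 5 = 5 + v*√10)
(p(-7)*N)*107 = ((5 - 7*√10)*0)*107 = 0*107 = 0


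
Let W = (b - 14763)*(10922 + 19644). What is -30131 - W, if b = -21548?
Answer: 1109851895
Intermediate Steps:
W = -1109882026 (W = (-21548 - 14763)*(10922 + 19644) = -36311*30566 = -1109882026)
-30131 - W = -30131 - 1*(-1109882026) = -30131 + 1109882026 = 1109851895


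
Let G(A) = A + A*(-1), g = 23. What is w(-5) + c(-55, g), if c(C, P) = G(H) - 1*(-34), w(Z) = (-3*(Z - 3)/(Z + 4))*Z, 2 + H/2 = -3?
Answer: 154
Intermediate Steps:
H = -10 (H = -4 + 2*(-3) = -4 - 6 = -10)
G(A) = 0 (G(A) = A - A = 0)
w(Z) = -3*Z*(-3 + Z)/(4 + Z) (w(Z) = (-3*(-3 + Z)/(4 + Z))*Z = -3*Z*(-3 + Z)/(4 + Z))
c(C, P) = 34 (c(C, P) = 0 - 1*(-34) = 0 + 34 = 34)
w(-5) + c(-55, g) = 3*(-5)*(3 - 1*(-5))/(4 - 5) + 34 = 3*(-5)*(3 + 5)/(-1) + 34 = 3*(-5)*(-1)*8 + 34 = 120 + 34 = 154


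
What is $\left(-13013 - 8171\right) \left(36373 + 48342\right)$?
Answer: $-1794602560$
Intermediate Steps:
$\left(-13013 - 8171\right) \left(36373 + 48342\right) = \left(-21184\right) 84715 = -1794602560$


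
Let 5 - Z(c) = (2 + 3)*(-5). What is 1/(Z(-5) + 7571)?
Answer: 1/7601 ≈ 0.00013156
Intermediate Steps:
Z(c) = 30 (Z(c) = 5 - (2 + 3)*(-5) = 5 - 5*(-5) = 5 - 1*(-25) = 5 + 25 = 30)
1/(Z(-5) + 7571) = 1/(30 + 7571) = 1/7601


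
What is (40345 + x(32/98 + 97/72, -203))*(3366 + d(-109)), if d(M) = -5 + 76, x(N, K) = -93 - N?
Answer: 69723547141/504 ≈ 1.3834e+8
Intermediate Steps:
d(M) = 71
(40345 + x(32/98 + 97/72, -203))*(3366 + d(-109)) = (40345 + (-93 - (32/98 + 97/72)))*(3366 + 71) = (40345 + (-93 - (32*(1/98) + 97*(1/72))))*3437 = (40345 + (-93 - (16/49 + 97/72)))*3437 = (40345 + (-93 - 1*5905/3528))*3437 = (40345 + (-93 - 5905/3528))*3437 = (40345 - 334009/3528)*3437 = (142003151/3528)*3437 = 69723547141/504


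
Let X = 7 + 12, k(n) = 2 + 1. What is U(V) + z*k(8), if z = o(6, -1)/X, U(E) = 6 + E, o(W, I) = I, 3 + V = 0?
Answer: 54/19 ≈ 2.8421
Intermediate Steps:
V = -3 (V = -3 + 0 = -3)
k(n) = 3
X = 19
z = -1/19 ≈ -0.052632
U(V) + z*k(8) = (6 - 3) - 1/19*3 = 3 - 3/19 = 54/19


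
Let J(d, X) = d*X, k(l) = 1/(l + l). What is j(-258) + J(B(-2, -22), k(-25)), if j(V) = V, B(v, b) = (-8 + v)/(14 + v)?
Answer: -15479/60 ≈ -257.98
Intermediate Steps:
B(v, b) = (-8 + v)/(14 + v)
k(l) = 1/(2*l)
J(d, X) = X*d
j(-258) + J(B(-2, -22), k(-25)) = -258 + ((½)/(-25))*((-8 - 2)/(14 - 2)) = -258 + ((½)*(-1/25))*(-10/12) = -258 - (-10)/600 = -258 - 1/50*(-⅚) = -258 + 1/60 = -15479/60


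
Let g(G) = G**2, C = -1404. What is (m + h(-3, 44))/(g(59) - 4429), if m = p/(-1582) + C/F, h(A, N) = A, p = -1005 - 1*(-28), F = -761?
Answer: 647081/1141299096 ≈ 0.00056697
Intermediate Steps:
p = -977 (p = -1005 + 28 = -977)
m = 2964625/1203902 (m = -977/(-1582) - 1404/(-761) = -977*(-1/1582) - 1404*(-1/761) = 977/1582 + 1404/761 = 2964625/1203902 ≈ 2.4625)
(m + h(-3, 44))/(g(59) - 4429) = (2964625/1203902 - 3)/(59**2 - 4429) = -647081/(1203902*(3481 - 4429)) = -647081/1203902/(-948) = -647081/1203902*(-1/948) = 647081/1141299096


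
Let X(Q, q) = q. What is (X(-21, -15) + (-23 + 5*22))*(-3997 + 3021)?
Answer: -70272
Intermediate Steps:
(X(-21, -15) + (-23 + 5*22))*(-3997 + 3021) = (-15 + (-23 + 5*22))*(-3997 + 3021) = (-15 + (-23 + 110))*(-976) = (-15 + 87)*(-976) = 72*(-976) = -70272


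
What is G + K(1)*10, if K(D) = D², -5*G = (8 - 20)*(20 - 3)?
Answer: 254/5 ≈ 50.800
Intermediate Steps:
G = 204/5 (G = -(8 - 20)*(20 - 3)/5 = -(-12)*17/5 = -⅕*(-204) = 204/5 ≈ 40.800)
G + K(1)*10 = 204/5 + 1²*10 = 204/5 + 1*10 = 204/5 + 10 = 254/5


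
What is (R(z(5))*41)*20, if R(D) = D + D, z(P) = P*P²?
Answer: 205000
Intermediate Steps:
z(P) = P³
R(D) = 2*D
(R(z(5))*41)*20 = ((2*5³)*41)*20 = ((2*125)*41)*20 = (250*41)*20 = 10250*20 = 205000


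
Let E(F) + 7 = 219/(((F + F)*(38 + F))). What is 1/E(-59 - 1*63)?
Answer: -6832/47751 ≈ -0.14308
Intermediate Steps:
E(F) = -7 + 219/(2*F*(38 + F)) (E(F) = -7 + 219/(((F + F)*(38 + F))) = -7 + 219/(((2*F)*(38 + F))) = -7 + 219/((2*F*(38 + F))) = -7 + 219*(1/(2*F*(38 + F))) = -7 + 219/(2*F*(38 + F)))
1/E(-59 - 1*63) = 1/((219 - 532*(-59 - 1*63) - 14*(-59 - 1*63)²)/(2*(-59 - 1*63)*(38 + (-59 - 1*63)))) = 1/((219 - 532*(-59 - 63) - 14*(-59 - 63)²)/(2*(-59 - 63)*(38 + (-59 - 63)))) = 1/((½)*(219 - 532*(-122) - 14*(-122)²)/(-122*(38 - 122))) = 1/((½)*(-1/122)*(219 + 64904 - 14*14884)/(-84)) = 1/((½)*(-1/122)*(-1/84)*(219 + 64904 - 208376)) = 1/((½)*(-1/122)*(-1/84)*(-143253)) = 1/(-47751/6832) = -6832/47751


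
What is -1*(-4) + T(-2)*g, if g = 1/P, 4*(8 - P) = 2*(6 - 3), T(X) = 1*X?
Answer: 48/13 ≈ 3.6923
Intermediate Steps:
T(X) = X
P = 13/2 (P = 8 - (6 - 3)/2 = 8 - 3/2 = 13/2 ≈ 6.5000)
g = 2/13 (g = 1/(13/2) = 2/13 ≈ 0.15385)
-1*(-4) + T(-2)*g = -1*(-4) - 2*2/13 = 4 - 4/13 = 48/13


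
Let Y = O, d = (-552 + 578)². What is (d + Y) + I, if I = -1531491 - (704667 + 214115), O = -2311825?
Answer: -4761422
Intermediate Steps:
d = 676 (d = 26² = 676)
Y = -2311825
I = -2450273 (I = -1531491 - 1*918782 = -1531491 - 918782 = -2450273)
(d + Y) + I = (676 - 2311825) - 2450273 = -2311149 - 2450273 = -4761422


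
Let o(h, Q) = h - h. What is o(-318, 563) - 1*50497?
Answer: -50497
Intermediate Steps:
o(h, Q) = 0
o(-318, 563) - 1*50497 = 0 - 1*50497 = 0 - 50497 = -50497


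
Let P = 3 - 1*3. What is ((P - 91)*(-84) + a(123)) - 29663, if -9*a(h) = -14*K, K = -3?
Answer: -66071/3 ≈ -22024.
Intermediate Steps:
P = 0 (P = 3 - 3 = 0)
a(h) = -14/3 (a(h) = -(-14)*(-3)/9 = -1/9*42 = -14/3)
((P - 91)*(-84) + a(123)) - 29663 = ((0 - 91)*(-84) - 14/3) - 29663 = (-91*(-84) - 14/3) - 29663 = (7644 - 14/3) - 29663 = 22918/3 - 29663 = -66071/3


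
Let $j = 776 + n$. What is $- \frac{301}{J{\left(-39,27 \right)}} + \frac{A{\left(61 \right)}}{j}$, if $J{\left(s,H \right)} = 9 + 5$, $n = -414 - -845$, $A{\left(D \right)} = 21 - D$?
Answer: $- \frac{51981}{2414} \approx -21.533$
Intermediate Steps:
$n = 431$ ($n = -414 + 845 = 431$)
$J{\left(s,H \right)} = 14$
$j = 1207$ ($j = 776 + 431 = 1207$)
$- \frac{301}{J{\left(-39,27 \right)}} + \frac{A{\left(61 \right)}}{j} = - \frac{301}{14} + \frac{21 - 61}{1207} = \left(-301\right) \frac{1}{14} + \left(21 - 61\right) \frac{1}{1207} = - \frac{43}{2} - \frac{40}{1207} = - \frac{51981}{2414}$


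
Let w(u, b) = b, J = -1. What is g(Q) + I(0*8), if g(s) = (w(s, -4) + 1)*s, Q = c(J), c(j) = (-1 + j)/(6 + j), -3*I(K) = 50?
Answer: -232/15 ≈ -15.467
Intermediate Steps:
I(K) = -50/3 (I(K) = -1/3*50 = -50/3)
c(j) = (-1 + j)/(6 + j)
Q = -2/5 (Q = (-1 - 1)/(6 - 1) = -2/5 ≈ -0.40000)
g(s) = -3*s (g(s) = (-4 + 1)*s = -3*s)
g(Q) + I(0*8) = -3*(-2/5) - 50/3 = 6/5 - 50/3 = -232/15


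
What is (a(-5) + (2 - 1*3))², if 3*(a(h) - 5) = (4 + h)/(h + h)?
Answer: 14641/900 ≈ 16.268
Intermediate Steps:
a(h) = 5 + (4 + h)/(6*h) (a(h) = 5 + ((4 + h)/(h + h))/3 = 5 + ((4 + h)/((2*h)))/3 = 5 + ((4 + h)*(1/(2*h)))/3 = 5 + ((4 + h)/(2*h))/3 = 5 + (4 + h)/(6*h))
(a(-5) + (2 - 1*3))² = ((⅙)*(4 + 31*(-5))/(-5) + (2 - 1*3))² = ((⅙)*(-⅕)*(4 - 155) + (2 - 3))² = ((⅙)*(-⅕)*(-151) - 1)² = (151/30 - 1)² = (121/30)² = 14641/900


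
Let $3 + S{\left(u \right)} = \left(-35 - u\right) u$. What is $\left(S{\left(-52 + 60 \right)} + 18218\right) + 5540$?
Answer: $23411$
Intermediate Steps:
$S{\left(u \right)} = -3 + u \left(-35 - u\right)$ ($S{\left(u \right)} = -3 + \left(-35 - u\right) u = -3 + u \left(-35 - u\right)$)
$\left(S{\left(-52 + 60 \right)} + 18218\right) + 5540 = \left(\left(-3 - \left(-52 + 60\right)^{2} - 35 \left(-52 + 60\right)\right) + 18218\right) + 5540 = \left(\left(-3 - 8^{2} - 280\right) + 18218\right) + 5540 = \left(\left(-3 - 64 - 280\right) + 18218\right) + 5540 = \left(-347 + 18218\right) + 5540 = 17871 + 5540 = 23411$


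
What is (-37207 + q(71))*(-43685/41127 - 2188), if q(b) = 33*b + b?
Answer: 3132398515873/41127 ≈ 7.6164e+7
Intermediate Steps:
q(b) = 34*b
(-37207 + q(71))*(-43685/41127 - 2188) = (-37207 + 34*71)*(-43685/41127 - 2188) = (-37207 + 2414)*(-43685*1/41127 - 2188) = -34793*(-43685/41127 - 2188) = -34793*(-90029561/41127) = 3132398515873/41127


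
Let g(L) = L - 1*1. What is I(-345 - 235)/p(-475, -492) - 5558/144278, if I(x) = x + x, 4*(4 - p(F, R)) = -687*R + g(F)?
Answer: -75402611/3043472271 ≈ -0.024775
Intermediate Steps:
g(L) = -1 + L (g(L) = L - 1 = -1 + L)
p(F, R) = 17/4 - F/4 + 687*R/4 (p(F, R) = 4 - (-687*R + (-1 + F))/4 = 4 - (-1 + F - 687*R)/4 = 4 + (1/4 - F/4 + 687*R/4) = 17/4 - F/4 + 687*R/4)
I(x) = 2*x
I(-345 - 235)/p(-475, -492) - 5558/144278 = (2*(-345 - 235))/(17/4 - 1/4*(-475) + (687/4)*(-492)) - 5558/144278 = (2*(-580))/(17/4 + 475/4 - 84501) - 5558*1/144278 = -1160/(-84378) - 2779/72139 = -1160*(-1/84378) - 2779/72139 = 580/42189 - 2779/72139 = -75402611/3043472271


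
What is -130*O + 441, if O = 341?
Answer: -43889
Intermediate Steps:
-130*O + 441 = -130*341 + 441 = -44330 + 441 = -43889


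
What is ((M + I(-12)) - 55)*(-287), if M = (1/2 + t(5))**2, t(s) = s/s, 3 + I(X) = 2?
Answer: 61705/4 ≈ 15426.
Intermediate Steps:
I(X) = -1 (I(X) = -3 + 2 = -1)
t(s) = 1
M = 9/4 (M = (1/2 + 1)**2 = (3/2)**2 = 9/4 ≈ 2.2500)
((M + I(-12)) - 55)*(-287) = ((9/4 - 1) - 55)*(-287) = (5/4 - 55)*(-287) = -215/4*(-287) = 61705/4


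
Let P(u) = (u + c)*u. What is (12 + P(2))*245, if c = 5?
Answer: 6370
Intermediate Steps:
P(u) = u*(5 + u) (P(u) = (u + 5)*u = (5 + u)*u = u*(5 + u))
(12 + P(2))*245 = (12 + 2*(5 + 2))*245 = (12 + 2*7)*245 = (12 + 14)*245 = 26*245 = 6370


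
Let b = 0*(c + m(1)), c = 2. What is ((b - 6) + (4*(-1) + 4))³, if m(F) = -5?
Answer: -216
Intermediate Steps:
b = 0 (b = 0*(2 - 5) = 0*(-3) = 0)
((b - 6) + (4*(-1) + 4))³ = ((0 - 6) + (4*(-1) + 4))³ = (-6 + (-4 + 4))³ = (-6 + 0)³ = (-6)³ = -216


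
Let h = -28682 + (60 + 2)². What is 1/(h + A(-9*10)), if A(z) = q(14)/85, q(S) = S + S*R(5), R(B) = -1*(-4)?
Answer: -17/422232 ≈ -4.0262e-5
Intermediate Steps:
R(B) = 4
q(S) = 5*S (q(S) = S + S*4 = S + 4*S = 5*S)
h = -24838 (h = -28682 + 62² = -28682 + 3844 = -24838)
A(z) = 14/17 (A(z) = (5*14)/85 = 70*(1/85) = 14/17)
1/(h + A(-9*10)) = 1/(-24838 + 14/17) = 1/(-422232/17) = -17/422232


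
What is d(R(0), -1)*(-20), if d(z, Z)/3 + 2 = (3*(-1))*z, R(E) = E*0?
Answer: 120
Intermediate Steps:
R(E) = 0
d(z, Z) = -6 - 9*z (d(z, Z) = -6 + 3*((3*(-1))*z) = -6 + 3*(-3*z) = -6 - 9*z)
d(R(0), -1)*(-20) = (-6 - 9*0)*(-20) = (-6 + 0)*(-20) = -6*(-20) = 120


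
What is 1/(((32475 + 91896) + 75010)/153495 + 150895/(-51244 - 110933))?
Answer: 8297786205/3057794804 ≈ 2.7136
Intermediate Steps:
1/(((32475 + 91896) + 75010)/153495 + 150895/(-51244 - 110933)) = 1/((124371 + 75010)*(1/153495) + 150895/(-162177)) = 1/(199381*(1/153495) + 150895*(-1/162177)) = 1/(199381/153495 - 150895/162177) = 1/(3057794804/8297786205) = 8297786205/3057794804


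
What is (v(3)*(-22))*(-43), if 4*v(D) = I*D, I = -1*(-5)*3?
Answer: 21285/2 ≈ 10643.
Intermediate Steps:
I = 15 (I = 5*3 = 15)
v(D) = 15*D/4 (v(D) = (15*D)/4 = 15*D/4)
(v(3)*(-22))*(-43) = (((15/4)*3)*(-22))*(-43) = ((45/4)*(-22))*(-43) = -495/2*(-43) = 21285/2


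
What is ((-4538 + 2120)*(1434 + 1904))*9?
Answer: -72641556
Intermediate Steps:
((-4538 + 2120)*(1434 + 1904))*9 = -2418*3338*9 = -8071284*9 = -72641556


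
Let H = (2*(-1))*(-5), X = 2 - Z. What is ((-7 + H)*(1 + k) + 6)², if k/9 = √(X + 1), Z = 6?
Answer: -2106 + 486*I*√3 ≈ -2106.0 + 841.78*I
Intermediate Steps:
X = -4 (X = 2 - 1*6 = 2 - 6 = -4)
H = 10 (H = -2*(-5) = 10)
k = 9*I*√3 (k = 9*√(-4 + 1) = 9*√(-3) = 9*(I*√3) = 9*I*√3 ≈ 15.588*I)
((-7 + H)*(1 + k) + 6)² = ((-7 + 10)*(1 + 9*I*√3) + 6)² = (3*(1 + 9*I*√3) + 6)² = ((3 + 27*I*√3) + 6)² = (9 + 27*I*√3)²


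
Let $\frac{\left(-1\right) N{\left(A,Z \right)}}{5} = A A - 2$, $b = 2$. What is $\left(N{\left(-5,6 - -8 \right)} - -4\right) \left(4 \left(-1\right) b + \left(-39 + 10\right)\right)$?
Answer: $4107$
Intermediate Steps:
$N{\left(A,Z \right)} = 10 - 5 A^{2}$ ($N{\left(A,Z \right)} = - 5 \left(A A - 2\right) = - 5 \left(A^{2} - 2\right) = - 5 \left(-2 + A^{2}\right) = 10 - 5 A^{2}$)
$\left(N{\left(-5,6 - -8 \right)} - -4\right) \left(4 \left(-1\right) b + \left(-39 + 10\right)\right) = \left(\left(10 - 5 \left(-5\right)^{2}\right) - -4\right) \left(4 \left(-1\right) 2 + \left(-39 + 10\right)\right) = \left(\left(10 - 125\right) + 4\right) \left(\left(-4\right) 2 - 29\right) = \left(\left(10 - 125\right) + 4\right) \left(-8 - 29\right) = \left(-115 + 4\right) \left(-37\right) = \left(-111\right) \left(-37\right) = 4107$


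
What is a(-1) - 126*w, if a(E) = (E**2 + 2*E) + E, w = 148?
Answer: -18650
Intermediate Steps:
a(E) = E**2 + 3*E
a(-1) - 126*w = -(3 - 1) - 126*148 = -1*2 - 18648 = -2 - 18648 = -18650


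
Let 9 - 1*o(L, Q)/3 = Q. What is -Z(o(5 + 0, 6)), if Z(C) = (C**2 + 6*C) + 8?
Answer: -143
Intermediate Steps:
o(L, Q) = 27 - 3*Q
Z(C) = 8 + C**2 + 6*C
-Z(o(5 + 0, 6)) = -(8 + (27 - 3*6)**2 + 6*(27 - 3*6)) = -(8 + (27 - 18)**2 + 6*(27 - 18)) = -(8 + 9**2 + 6*9) = -(8 + 81 + 54) = -1*143 = -143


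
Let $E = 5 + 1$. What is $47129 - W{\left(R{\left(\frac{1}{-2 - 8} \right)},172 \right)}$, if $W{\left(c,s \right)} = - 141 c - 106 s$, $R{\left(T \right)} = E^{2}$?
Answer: $70437$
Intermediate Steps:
$E = 6$
$R{\left(T \right)} = 36$ ($R{\left(T \right)} = 6^{2} = 36$)
$47129 - W{\left(R{\left(\frac{1}{-2 - 8} \right)},172 \right)} = 47129 - \left(\left(-141\right) 36 - 18232\right) = 47129 - \left(-5076 - 18232\right) = 47129 - -23308 = 47129 + 23308 = 70437$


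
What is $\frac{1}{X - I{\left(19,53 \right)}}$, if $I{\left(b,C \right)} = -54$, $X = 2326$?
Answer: $\frac{1}{2380} \approx 0.00042017$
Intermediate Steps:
$\frac{1}{X - I{\left(19,53 \right)}} = \frac{1}{2326 - -54} = \frac{1}{2326 + 54} = \frac{1}{2380}$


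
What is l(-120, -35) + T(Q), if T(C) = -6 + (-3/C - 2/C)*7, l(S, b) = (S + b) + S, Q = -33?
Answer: -9238/33 ≈ -279.94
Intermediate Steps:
l(S, b) = b + 2*S
T(C) = -6 - 35/C (T(C) = -6 - 5/C*7 = -6 - 35/C)
l(-120, -35) + T(Q) = (-35 + 2*(-120)) + (-6 - 35/(-33)) = (-35 - 240) + (-6 - 35*(-1/33)) = -275 + (-6 + 35/33) = -275 - 163/33 = -9238/33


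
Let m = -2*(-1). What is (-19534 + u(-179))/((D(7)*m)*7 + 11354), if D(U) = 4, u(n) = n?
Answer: -19713/11410 ≈ -1.7277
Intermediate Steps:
m = 2
(-19534 + u(-179))/((D(7)*m)*7 + 11354) = (-19534 - 179)/((4*2)*7 + 11354) = -19713/(8*7 + 11354) = -19713/(56 + 11354) = -19713/11410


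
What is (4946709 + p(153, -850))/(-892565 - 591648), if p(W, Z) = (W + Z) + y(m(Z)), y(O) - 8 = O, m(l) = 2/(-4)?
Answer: -9892039/2968426 ≈ -3.3324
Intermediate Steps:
m(l) = -1/2 (m(l) = 2*(-1/4) = -1/2)
y(O) = 8 + O
p(W, Z) = 15/2 + W + Z (p(W, Z) = (W + Z) + (8 - 1/2) = (W + Z) + 15/2 = 15/2 + W + Z)
(4946709 + p(153, -850))/(-892565 - 591648) = (4946709 + (15/2 + 153 - 850))/(-892565 - 591648) = (4946709 - 1379/2)/(-1484213) = (9892039/2)*(-1/1484213) = -9892039/2968426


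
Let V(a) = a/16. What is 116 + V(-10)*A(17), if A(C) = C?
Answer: 843/8 ≈ 105.38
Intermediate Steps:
V(a) = a/16 (V(a) = a*(1/16) = a/16)
116 + V(-10)*A(17) = 116 + ((1/16)*(-10))*17 = 116 - 5/8*17 = 116 - 85/8 = 843/8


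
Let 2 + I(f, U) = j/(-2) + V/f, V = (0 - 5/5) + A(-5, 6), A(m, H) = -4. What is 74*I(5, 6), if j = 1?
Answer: -259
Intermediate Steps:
V = -5 (V = (0 - 5/5) - 4 = (0 - 5*1/5) - 4 = (0 - 1) - 4 = -1 - 4 = -5)
I(f, U) = -5/2 - 5/f (I(f, U) = -2 + (1/(-2) - 5/f) = -2 + (1*(-1/2) - 5/f) = -2 + (-1/2 - 5/f) = -5/2 - 5/f)
74*I(5, 6) = 74*(-5/2 - 5/5) = 74*(-5/2 - 5*1/5) = 74*(-5/2 - 1) = 74*(-7/2) = -259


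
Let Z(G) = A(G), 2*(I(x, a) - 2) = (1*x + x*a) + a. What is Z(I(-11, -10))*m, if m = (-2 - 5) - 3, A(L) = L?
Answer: -465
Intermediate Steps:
I(x, a) = 2 + a/2 + x/2 + a*x/2 (I(x, a) = 2 + ((1*x + x*a) + a)/2 = 2 + ((x + a*x) + a)/2 = 2 + (a + x + a*x)/2 = 2 + (a/2 + x/2 + a*x/2) = 2 + a/2 + x/2 + a*x/2)
Z(G) = G
m = -10 (m = -7 - 3 = -10)
Z(I(-11, -10))*m = (2 + (½)*(-10) + (½)*(-11) + (½)*(-10)*(-11))*(-10) = (2 - 5 - 11/2 + 55)*(-10) = (93/2)*(-10) = -465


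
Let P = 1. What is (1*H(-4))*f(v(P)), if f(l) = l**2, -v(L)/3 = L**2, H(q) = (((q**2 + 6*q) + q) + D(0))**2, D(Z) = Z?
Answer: 1296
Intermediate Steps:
H(q) = (q**2 + 7*q)**2 (H(q) = (((q**2 + 6*q) + q) + 0)**2 = ((q**2 + 7*q) + 0)**2 = (q**2 + 7*q)**2)
v(L) = -3*L**2
(1*H(-4))*f(v(P)) = (1*((-4)**2*(7 - 4)**2))*(-3*1**2)**2 = (1*(16*3**2))*(-3*1)**2 = (1*(16*9))*(-3)**2 = (1*144)*9 = 144*9 = 1296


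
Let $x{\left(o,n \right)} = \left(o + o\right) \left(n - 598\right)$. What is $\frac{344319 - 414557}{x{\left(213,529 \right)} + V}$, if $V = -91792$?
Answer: $\frac{35119}{60593} \approx 0.57959$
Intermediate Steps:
$x{\left(o,n \right)} = 2 o \left(-598 + n\right)$
$\frac{344319 - 414557}{x{\left(213,529 \right)} + V} = \frac{344319 - 414557}{2 \cdot 213 \left(-598 + 529\right) - 91792} = - \frac{70238}{2 \cdot 213 \left(-69\right) - 91792} = - \frac{70238}{-29394 - 91792} = - \frac{70238}{-121186} = \left(-70238\right) \left(- \frac{1}{121186}\right) = \frac{35119}{60593}$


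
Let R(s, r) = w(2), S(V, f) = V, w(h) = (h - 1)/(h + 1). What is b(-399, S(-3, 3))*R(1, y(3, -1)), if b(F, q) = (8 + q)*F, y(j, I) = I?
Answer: -665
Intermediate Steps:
w(h) = (-1 + h)/(1 + h)
R(s, r) = ⅓ (R(s, r) = (-1 + 2)/(1 + 2) = 1/3 = (⅓)*1 = ⅓)
b(F, q) = F*(8 + q)
b(-399, S(-3, 3))*R(1, y(3, -1)) = -399*(8 - 3)*(⅓) = -399*5*(⅓) = -1995*⅓ = -665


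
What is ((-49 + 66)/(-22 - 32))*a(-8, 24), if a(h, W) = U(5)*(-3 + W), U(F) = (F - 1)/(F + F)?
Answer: -119/45 ≈ -2.6444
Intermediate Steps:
U(F) = (-1 + F)/(2*F) (U(F) = (-1 + F)/((2*F)) = (-1 + F)*(1/(2*F)) = (-1 + F)/(2*F))
a(h, W) = -6/5 + 2*W/5 (a(h, W) = ((½)*(-1 + 5)/5)*(-3 + W) = ((½)*(⅕)*4)*(-3 + W) = 2*(-3 + W)/5 = -6/5 + 2*W/5)
((-49 + 66)/(-22 - 32))*a(-8, 24) = ((-49 + 66)/(-22 - 32))*(-6/5 + (⅖)*24) = (17/(-54))*(-6/5 + 48/5) = (17*(-1/54))*(42/5) = -17/54*42/5 = -119/45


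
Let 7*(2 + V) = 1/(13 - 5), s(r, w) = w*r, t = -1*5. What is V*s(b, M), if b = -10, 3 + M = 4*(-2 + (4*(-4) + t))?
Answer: -52725/28 ≈ -1883.0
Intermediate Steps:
t = -5
M = -95 (M = -3 + 4*(-2 + (4*(-4) - 5)) = -3 + 4*(-2 + (-16 - 5)) = -3 + 4*(-2 - 21) = -3 + 4*(-23) = -3 - 92 = -95)
s(r, w) = r*w
V = -111/56 (V = -2 + 1/(7*(13 - 5)) = -2 + (1/7)/8 = -2 + (1/7)*(1/8) = -2 + 1/56 = -111/56 ≈ -1.9821)
V*s(b, M) = -(-555)*(-95)/28 = -111/56*950 = -52725/28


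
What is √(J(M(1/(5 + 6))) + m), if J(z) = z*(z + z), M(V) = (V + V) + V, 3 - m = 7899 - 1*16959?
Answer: 39*√721/11 ≈ 95.201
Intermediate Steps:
m = 9063 (m = 3 - (7899 - 1*16959) = 3 - (7899 - 16959) = 3 - 1*(-9060) = 3 + 9060 = 9063)
M(V) = 3*V (M(V) = 2*V + V = 3*V)
J(z) = 2*z² (J(z) = z*(2*z) = 2*z²)
√(J(M(1/(5 + 6))) + m) = √(2*(3/(5 + 6))² + 9063) = √(2*(3/11)² + 9063) = √(2*(9/121) + 9063) = √(18/121 + 9063) = √(1096641/121) = 39*√721/11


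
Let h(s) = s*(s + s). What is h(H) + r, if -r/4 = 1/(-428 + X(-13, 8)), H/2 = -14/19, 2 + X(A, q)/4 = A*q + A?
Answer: 354729/81586 ≈ 4.3479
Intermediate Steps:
X(A, q) = -8 + 4*A + 4*A*q (X(A, q) = -8 + 4*(A*q + A) = -8 + 4*(A + A*q) = -8 + (4*A + 4*A*q) = -8 + 4*A + 4*A*q)
H = -28/19 (H = 2*(-14/19) = -28/19 ≈ -1.4737)
r = 1/226 (r = -4/(-428 + (-8 + 4*(-13) + 4*(-13)*8)) = -4/(-428 + (-8 - 52 - 416)) = -4/(-428 - 476) = -4/(-904) = -4*(-1/904) = 1/226 ≈ 0.0044248)
h(s) = 2*s**2 (h(s) = s*(2*s) = 2*s**2)
h(H) + r = 2*(-28/19)**2 + 1/226 = 2*(784/361) + 1/226 = 1568/361 + 1/226 = 354729/81586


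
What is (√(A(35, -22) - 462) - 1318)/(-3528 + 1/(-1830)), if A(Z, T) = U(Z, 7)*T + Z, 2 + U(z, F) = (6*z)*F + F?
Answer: 2411940/6456241 - 5490*I*√3653/6456241 ≈ 0.37358 - 0.051395*I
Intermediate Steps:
U(z, F) = -2 + F + 6*F*z (U(z, F) = -2 + ((6*z)*F + F) = -2 + (6*F*z + F) = -2 + (F + 6*F*z) = -2 + F + 6*F*z)
A(Z, T) = Z + T*(5 + 42*Z) (A(Z, T) = (-2 + 7 + 6*7*Z)*T + Z = (-2 + 7 + 42*Z)*T + Z = (5 + 42*Z)*T + Z = T*(5 + 42*Z) + Z = Z + T*(5 + 42*Z))
(√(A(35, -22) - 462) - 1318)/(-3528 + 1/(-1830)) = (√((35 - 22*(5 + 42*35)) - 462) - 1318)/(-3528 + 1/(-1830)) = (√((35 - 22*(5 + 1470)) - 462) - 1318)/(-3528 - 1/1830) = (√((35 - 22*1475) - 462) - 1318)/(-6456241/1830) = (√((35 - 32450) - 462) - 1318)*(-1830/6456241) = (√(-32415 - 462) - 1318)*(-1830/6456241) = (√(-32877) - 1318)*(-1830/6456241) = (3*I*√3653 - 1318)*(-1830/6456241) = (-1318 + 3*I*√3653)*(-1830/6456241) = 2411940/6456241 - 5490*I*√3653/6456241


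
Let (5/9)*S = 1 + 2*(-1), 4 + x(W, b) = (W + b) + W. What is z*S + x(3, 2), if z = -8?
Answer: 92/5 ≈ 18.400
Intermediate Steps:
x(W, b) = -4 + b + 2*W (x(W, b) = -4 + ((W + b) + W) = -4 + (b + 2*W) = -4 + b + 2*W)
S = -9/5 (S = 9*(1 + 2*(-1))/5 = 9*(1 - 2)/5 = (9/5)*(-1) = -9/5 ≈ -1.8000)
z*S + x(3, 2) = -8*(-9/5) + (-4 + 2 + 2*3) = 72/5 + (-4 + 2 + 6) = 72/5 + 4 = 92/5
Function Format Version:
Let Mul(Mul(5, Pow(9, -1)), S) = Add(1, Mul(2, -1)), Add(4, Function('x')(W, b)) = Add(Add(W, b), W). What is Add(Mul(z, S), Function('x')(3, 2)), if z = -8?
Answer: Rational(92, 5) ≈ 18.400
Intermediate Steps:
Function('x')(W, b) = Add(-4, b, Mul(2, W)) (Function('x')(W, b) = Add(-4, Add(Add(W, b), W)) = Add(-4, Add(b, Mul(2, W))) = Add(-4, b, Mul(2, W)))
S = Rational(-9, 5) (S = Mul(Rational(9, 5), Add(1, Mul(2, -1))) = Mul(Rational(9, 5), Add(1, -2)) = Mul(Rational(9, 5), -1) = Rational(-9, 5) ≈ -1.8000)
Add(Mul(z, S), Function('x')(3, 2)) = Add(Mul(-8, Rational(-9, 5)), Add(-4, 2, Mul(2, 3))) = Add(Rational(72, 5), Add(-4, 2, 6)) = Add(Rational(72, 5), 4) = Rational(92, 5)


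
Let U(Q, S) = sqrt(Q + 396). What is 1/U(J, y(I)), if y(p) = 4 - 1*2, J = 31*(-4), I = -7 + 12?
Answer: sqrt(17)/68 ≈ 0.060634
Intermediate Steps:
I = 5
J = -124
y(p) = 2 (y(p) = 4 - 2 = 2)
U(Q, S) = sqrt(396 + Q)
1/U(J, y(I)) = 1/(sqrt(396 - 124)) = 1/(sqrt(272)) = 1/(4*sqrt(17)) = sqrt(17)/68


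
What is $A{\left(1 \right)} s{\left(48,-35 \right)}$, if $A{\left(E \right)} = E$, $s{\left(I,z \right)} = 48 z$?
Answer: $-1680$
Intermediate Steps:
$A{\left(1 \right)} s{\left(48,-35 \right)} = 1 \cdot 48 \left(-35\right) = 1 \left(-1680\right) = -1680$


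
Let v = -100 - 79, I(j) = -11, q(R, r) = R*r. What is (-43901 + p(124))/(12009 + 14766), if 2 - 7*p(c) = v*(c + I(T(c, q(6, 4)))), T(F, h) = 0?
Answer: -287078/187425 ≈ -1.5317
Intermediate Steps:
v = -179
p(c) = -281 + 179*c/7 (p(c) = 2/7 - (-179)*(c - 11)/7 = 2/7 - (-179)*(-11 + c)/7 = 2/7 - (1969 - 179*c)/7 = 2/7 + (-1969/7 + 179*c/7) = -281 + 179*c/7)
(-43901 + p(124))/(12009 + 14766) = (-43901 + (-281 + (179/7)*124))/(12009 + 14766) = (-43901 + (-281 + 22196/7))/26775 = (-43901 + 20229/7)*(1/26775) = -287078/7*1/26775 = -287078/187425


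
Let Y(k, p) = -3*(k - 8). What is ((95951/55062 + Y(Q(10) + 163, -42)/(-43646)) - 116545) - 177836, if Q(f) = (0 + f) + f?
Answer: -176865703859729/600809013 ≈ -2.9438e+5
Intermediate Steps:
Q(f) = 2*f (Q(f) = f + f = 2*f)
Y(k, p) = 24 - 3*k (Y(k, p) = -3*(-8 + k) = 24 - 3*k)
((95951/55062 + Y(Q(10) + 163, -42)/(-43646)) - 116545) - 177836 = ((95951/55062 + (24 - 3*(2*10 + 163))/(-43646)) - 116545) - 177836 = ((95951*(1/55062) + (24 - 3*(20 + 163))*(-1/43646)) - 116545) - 177836 = ((95951/55062 + (24 - 3*183)*(-1/43646)) - 116545) - 177836 = ((95951/55062 + (24 - 549)*(-1/43646)) - 116545) - 177836 = ((95951/55062 - 525*(-1/43646)) - 116545) - 177836 = ((95951/55062 + 525/43646) - 116545) - 177836 = (1054196224/600809013 - 116545) - 177836 = -70020232223861/600809013 - 177836 = -176865703859729/600809013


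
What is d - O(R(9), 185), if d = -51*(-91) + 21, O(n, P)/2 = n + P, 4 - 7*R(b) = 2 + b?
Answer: 4294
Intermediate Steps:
R(b) = 2/7 - b/7 (R(b) = 4/7 - (2 + b)/7 = 4/7 + (-2/7 - b/7) = 2/7 - b/7)
O(n, P) = 2*P + 2*n (O(n, P) = 2*(n + P) = 2*(P + n) = 2*P + 2*n)
d = 4662 (d = 4641 + 21 = 4662)
d - O(R(9), 185) = 4662 - (2*185 + 2*(2/7 - 1/7*9)) = 4662 - (370 + 2*(2/7 - 9/7)) = 4662 - (370 + 2*(-1)) = 4662 - (370 - 2) = 4662 - 1*368 = 4662 - 368 = 4294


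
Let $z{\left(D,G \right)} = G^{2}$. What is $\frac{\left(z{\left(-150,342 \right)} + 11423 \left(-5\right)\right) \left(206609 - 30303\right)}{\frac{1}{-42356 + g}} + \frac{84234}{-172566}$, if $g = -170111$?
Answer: $- \frac{64479172980799362317}{28761} \approx -2.2419 \cdot 10^{15}$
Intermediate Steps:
$\frac{\left(z{\left(-150,342 \right)} + 11423 \left(-5\right)\right) \left(206609 - 30303\right)}{\frac{1}{-42356 + g}} + \frac{84234}{-172566} = \frac{\left(342^{2} + 11423 \left(-5\right)\right) \left(206609 - 30303\right)}{\frac{1}{-42356 - 170111}} + \frac{84234}{-172566} = \frac{\left(116964 - 57115\right) 176306}{\frac{1}{-212467}} + 84234 \left(- \frac{1}{172566}\right) = \frac{59849 \cdot 176306}{- \frac{1}{212467}} - \frac{14039}{28761} = 10551737794 \left(-212467\right) - \frac{14039}{28761} = -2241896073877798 - \frac{14039}{28761} = - \frac{64479172980799362317}{28761}$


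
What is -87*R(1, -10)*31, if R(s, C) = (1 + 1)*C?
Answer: 53940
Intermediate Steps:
R(s, C) = 2*C
-87*R(1, -10)*31 = -174*(-10)*31 = -87*(-20)*31 = 1740*31 = 53940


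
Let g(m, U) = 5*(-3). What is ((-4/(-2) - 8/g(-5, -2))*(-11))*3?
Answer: -418/5 ≈ -83.600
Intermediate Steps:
g(m, U) = -15
((-4/(-2) - 8/g(-5, -2))*(-11))*3 = ((-4/(-2) - 8/(-15))*(-11))*3 = ((-4*(-½) - 8*(-1/15))*(-11))*3 = ((2 + 8/15)*(-11))*3 = ((38/15)*(-11))*3 = -418/15*3 = -418/5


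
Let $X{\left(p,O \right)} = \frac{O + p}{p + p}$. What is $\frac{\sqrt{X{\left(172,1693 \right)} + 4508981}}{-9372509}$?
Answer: $- \frac{3 \sqrt{14821539366}}{1612071548} \approx -0.00022656$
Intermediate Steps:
$X{\left(p,O \right)} = \frac{O + p}{2 p}$
$\frac{\sqrt{X{\left(172,1693 \right)} + 4508981}}{-9372509} = \frac{\sqrt{\frac{1693 + 172}{2 \cdot 172} + 4508981}}{-9372509} = \sqrt{\frac{1}{2} \cdot \frac{1}{172} \cdot 1865 + 4508981} \left(- \frac{1}{9372509}\right) = \sqrt{\frac{1865}{344} + 4508981} \left(- \frac{1}{9372509}\right) = \sqrt{\frac{1551091329}{344}} \left(- \frac{1}{9372509}\right) = \frac{3 \sqrt{14821539366}}{172} \left(- \frac{1}{9372509}\right) = - \frac{3 \sqrt{14821539366}}{1612071548}$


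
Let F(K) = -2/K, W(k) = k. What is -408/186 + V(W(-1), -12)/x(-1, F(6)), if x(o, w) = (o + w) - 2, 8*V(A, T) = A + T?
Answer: -4231/2480 ≈ -1.7060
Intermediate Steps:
V(A, T) = A/8 + T/8 (V(A, T) = (A + T)/8 = A/8 + T/8)
x(o, w) = -2 + o + w
-408/186 + V(W(-1), -12)/x(-1, F(6)) = -408/186 + ((⅛)*(-1) + (⅛)*(-12))/(-2 - 1 - 2/6) = -408*1/186 + (-⅛ - 3/2)/(-2 - 1 - 2*⅙) = -68/31 - 13/(8*(-2 - 1 - ⅓)) = -68/31 - 13/(8*(-10/3)) = -68/31 - 13/8*(-3/10) = -68/31 + 39/80 = -4231/2480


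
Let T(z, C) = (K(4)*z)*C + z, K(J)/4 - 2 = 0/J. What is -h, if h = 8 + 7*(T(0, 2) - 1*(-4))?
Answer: -36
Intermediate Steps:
K(J) = 8 (K(J) = 8 + 4*(0/J) = 8 + 4*0 = 8 + 0 = 8)
T(z, C) = z + 8*C*z (T(z, C) = (8*z)*C + z = 8*C*z + z = z + 8*C*z)
h = 36 (h = 8 + 7*(0*(1 + 8*2) - 1*(-4)) = 8 + 7*(0*(1 + 16) + 4) = 8 + 7*(0*17 + 4) = 8 + 7*(0 + 4) = 8 + 7*4 = 8 + 28 = 36)
-h = -1*36 = -36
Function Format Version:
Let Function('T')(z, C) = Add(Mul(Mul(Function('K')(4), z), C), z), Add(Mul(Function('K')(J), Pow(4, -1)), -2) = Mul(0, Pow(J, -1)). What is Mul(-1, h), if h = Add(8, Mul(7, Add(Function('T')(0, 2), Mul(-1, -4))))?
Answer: -36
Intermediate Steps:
Function('K')(J) = 8 (Function('K')(J) = Add(8, Mul(4, Mul(0, Pow(J, -1)))) = Add(8, Mul(4, 0)) = Add(8, 0) = 8)
Function('T')(z, C) = Add(z, Mul(8, C, z)) (Function('T')(z, C) = Add(Mul(Mul(8, z), C), z) = Add(Mul(8, C, z), z) = Add(z, Mul(8, C, z)))
h = 36 (h = Add(8, Mul(7, Add(Mul(0, Add(1, Mul(8, 2))), Mul(-1, -4)))) = Add(8, Mul(7, Add(Mul(0, Add(1, 16)), 4))) = Add(8, Mul(7, Add(Mul(0, 17), 4))) = Add(8, Mul(7, Add(0, 4))) = Add(8, Mul(7, 4)) = Add(8, 28) = 36)
Mul(-1, h) = Mul(-1, 36) = -36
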